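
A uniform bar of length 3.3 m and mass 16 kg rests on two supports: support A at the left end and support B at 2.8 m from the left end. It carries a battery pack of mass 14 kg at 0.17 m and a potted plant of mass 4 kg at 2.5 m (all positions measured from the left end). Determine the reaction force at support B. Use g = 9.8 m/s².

Sum moments about support A (its reaction then has zero moment arm).
Beam weight: 16 × 9.8 = 156.8 N down at 1.65 m → arm 1.65 m, τ = 156.8 × 1.65 = 258.7 N·m clockwise.
Battery pack: 14 × 9.8 = 137.2 N down at 0.17 m → arm 0.17 m, τ = 137.2 × 0.17 = 23.32 N·m clockwise.
Potted plant: 4 × 9.8 = 39.2 N down at 2.5 m → arm 2.5 m, τ = 39.2 × 2.5 = 98 N·m clockwise.
Net load moment about support A = 380 N·m clockwise.
Reaction R at support B is upward at 2.8 m, arm 2.8 m → moment R × 2.8 counterclockwise.
For rotational equilibrium, R × 2.8 = 380, so R = 136 N.

R_B ≈ 136 N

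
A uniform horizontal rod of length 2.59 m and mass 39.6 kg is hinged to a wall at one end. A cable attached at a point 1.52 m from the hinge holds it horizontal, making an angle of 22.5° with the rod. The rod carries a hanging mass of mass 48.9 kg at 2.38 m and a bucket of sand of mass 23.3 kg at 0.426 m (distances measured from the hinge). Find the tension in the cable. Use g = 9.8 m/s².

T ≈ 2990 N

Sum moments about the hinge (the unknown hinge reaction has zero arm there).
Beam weight: 39.6 × 9.8 = 388.1 N down at 1.295 m → arm 1.295 m, τ = 388.1 × 1.295 = 502.6 N·m clockwise.
Hanging mass: 48.9 × 9.8 = 479.2 N down at 2.38 m → arm 2.38 m, τ = 479.2 × 2.38 = 1140 N·m clockwise.
Bucket of sand: 23.3 × 9.8 = 228.3 N down at 0.426 m → arm 0.426 m, τ = 228.3 × 0.426 = 97.26 N·m clockwise.
Total clockwise load moment = 1740 N·m.
The cable tension T acts at 1.52 m; only its component perpendicular to the rod, T sinθ, produces torque. sin 22.5° = 0.3827.
Στ = 0 ⇒ T × 1.52 × 0.3827 = 1740 ⇒ T = 1740 / 0.5817 = 2990 N.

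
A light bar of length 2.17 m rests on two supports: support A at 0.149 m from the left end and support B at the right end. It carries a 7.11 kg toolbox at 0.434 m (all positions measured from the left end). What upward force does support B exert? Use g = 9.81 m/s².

Take moments about support A.
Toolbox: 7.11 × 9.81 = 69.75 N down at 0.434 m → arm 0.285 m, τ = 69.75 × 0.285 = 19.88 N·m clockwise.
Net load moment about support A = 19.88 N·m clockwise.
Reaction R at support B is upward at 2.17 m, arm 2.021 m → moment R × 2.021 counterclockwise.
Balancing moments: R × 2.021 = 19.88, giving R = 9.84 N.

R_B ≈ 9.84 N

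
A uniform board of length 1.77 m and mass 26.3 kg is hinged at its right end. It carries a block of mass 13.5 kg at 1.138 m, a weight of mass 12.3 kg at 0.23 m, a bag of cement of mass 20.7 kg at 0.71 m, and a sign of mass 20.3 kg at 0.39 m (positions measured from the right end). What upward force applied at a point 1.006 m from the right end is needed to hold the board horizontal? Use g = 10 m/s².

Taking torques about the right end:
Beam weight: 26.3 × 10 = 263 N down at 0.885 m → arm 0.885 m, τ = 263 × 0.885 = 232.8 N·m counterclockwise.
Block: 13.5 × 10 = 135 N down at 1.138 m → arm 1.138 m, τ = 135 × 1.138 = 153.6 N·m counterclockwise.
Weight: 12.3 × 10 = 123 N down at 0.23 m → arm 0.23 m, τ = 123 × 0.23 = 28.29 N·m counterclockwise.
Bag of cement: 20.7 × 10 = 207 N down at 0.71 m → arm 0.71 m, τ = 207 × 0.71 = 147 N·m counterclockwise.
Sign: 20.3 × 10 = 203 N down at 0.39 m → arm 0.39 m, τ = 203 × 0.39 = 79.17 N·m counterclockwise.
Net moment of the loads = 640.9 N·m counterclockwise.
The upward force F acts at a point 1.006 m from the right end, arm 1.006 m, giving F × 1.006 clockwise.
For rotational equilibrium, F × 1.006 = 640.9, so F = 640.9 / 1.006 = 637 N.

F ≈ 637 N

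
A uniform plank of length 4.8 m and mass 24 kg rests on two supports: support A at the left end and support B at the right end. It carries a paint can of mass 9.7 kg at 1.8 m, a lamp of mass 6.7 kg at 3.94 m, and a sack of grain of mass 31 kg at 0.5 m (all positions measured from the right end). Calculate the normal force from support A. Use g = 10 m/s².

R_A ≈ 244 N

Sum moments about support B (its reaction then has zero moment arm).
Beam weight: 24 × 10 = 240 N down at 2.4 m → arm 2.4 m, τ = 240 × 2.4 = 576 N·m counterclockwise.
Paint can: 9.7 × 10 = 97 N down at 1.8 m → arm 1.8 m, τ = 97 × 1.8 = 174.6 N·m counterclockwise.
Lamp: 6.7 × 10 = 67 N down at 3.94 m → arm 3.94 m, τ = 67 × 3.94 = 264 N·m counterclockwise.
Sack of grain: 31 × 10 = 310 N down at 0.5 m → arm 0.5 m, τ = 310 × 0.5 = 155 N·m counterclockwise.
Net load moment about support B = 1170 N·m counterclockwise.
Reaction R at support A is upward at 4.8 m, arm 4.8 m → moment R × 4.8 clockwise.
Στ = 0 ⇒ R × 4.8 = 1170 ⇒ R = 244 N.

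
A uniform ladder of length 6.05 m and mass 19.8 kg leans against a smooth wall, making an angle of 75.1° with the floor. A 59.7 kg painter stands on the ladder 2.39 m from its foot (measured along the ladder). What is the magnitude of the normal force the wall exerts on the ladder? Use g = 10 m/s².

Take moments about the foot of the ladder.
Ladder weight 19.8×10 = 198 N acts at 3.025 m along the ladder; its horizontal arm is 3.025·cos75.1° = 0.7778 m → τ = 154 N·m clockwise.
Painter: 59.7×10 = 597 N at 2.39 m → arm 0.6145 m → τ = 366.9 N·m clockwise.
Wall normal N acts horizontally at the top; its moment arm is the height L sinθ = 6.05·sin75.1° = 5.847 m, counterclockwise.
Setting net torque to zero: N × 5.847 = 520.9 → N = 89.1 N.

N_wall ≈ 89.1 N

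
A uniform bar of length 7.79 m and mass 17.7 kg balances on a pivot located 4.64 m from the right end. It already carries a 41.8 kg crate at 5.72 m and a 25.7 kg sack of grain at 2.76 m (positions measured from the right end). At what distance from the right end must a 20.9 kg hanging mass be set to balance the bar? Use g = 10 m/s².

About the pivot (at 4.64 m from the right end):
Beam weight: 17.7 × 10 = 177 N down at 3.895 m → arm 0.745 m, τ = 177 × 0.745 = 131.9 N·m clockwise.
Crate: 41.8 × 10 = 418 N down at 5.72 m → arm 1.08 m, τ = 418 × 1.08 = 451.4 N·m counterclockwise.
Sack of grain: 25.7 × 10 = 257 N down at 2.76 m → arm 1.88 m, τ = 257 × 1.88 = 483.2 N·m clockwise.
Net moment of existing loads = 163.7 N·m clockwise.
The hanging mass weighs 20.9 × 10 = 209 N and must supply an equal counterclockwise moment, so its lever arm about the pivot is 163.7 / 209 = 0.783 m.
That puts it at 4.64 + 0.783 = 5.42 m from the right end.

x ≈ 5.42 m from the right end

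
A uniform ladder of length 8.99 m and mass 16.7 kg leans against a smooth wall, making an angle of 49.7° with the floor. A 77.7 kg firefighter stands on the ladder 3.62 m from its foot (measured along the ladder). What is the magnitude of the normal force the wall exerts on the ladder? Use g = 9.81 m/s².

Taking torques about the foot of the ladder:
Ladder weight 16.7×9.81 = 163.8 N acts at 4.495 m along the ladder; its horizontal arm is 4.495·cos49.7° = 2.907 m → τ = 476.2 N·m clockwise.
Firefighter: 77.7×9.81 = 762.2 N at 3.62 m → arm 2.341 m → τ = 1784 N·m clockwise.
Wall normal N acts horizontally at the top; its moment arm is the height L sinθ = 8.99·sin49.7° = 6.856 m, counterclockwise.
Setting net torque to zero: N × 6.856 = 2260 → N = 330 N.

N_wall ≈ 330 N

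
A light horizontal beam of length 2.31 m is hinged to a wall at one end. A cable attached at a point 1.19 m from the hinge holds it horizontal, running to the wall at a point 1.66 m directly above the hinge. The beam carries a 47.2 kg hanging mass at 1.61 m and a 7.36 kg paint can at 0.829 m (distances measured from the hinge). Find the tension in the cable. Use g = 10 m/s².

T ≈ 849 N

About the hinge:
Hanging mass: 47.2 × 10 = 472 N down at 1.61 m → arm 1.61 m, τ = 472 × 1.61 = 759.9 N·m clockwise.
Paint can: 7.36 × 10 = 73.6 N down at 0.829 m → arm 0.829 m, τ = 73.6 × 0.829 = 61.01 N·m clockwise.
Total clockwise load moment = 820.9 N·m.
The cable tension T acts at 1.19 m; only its component perpendicular to the beam, T sinθ, produces torque. sinθ = h/√(h²+d²) = 1.66/√(1.66²+1.19²) = 0.8127.
For rotational equilibrium, T × 1.19 × 0.8127 = 820.9, so T = 820.9 / 0.9671 = 849 N.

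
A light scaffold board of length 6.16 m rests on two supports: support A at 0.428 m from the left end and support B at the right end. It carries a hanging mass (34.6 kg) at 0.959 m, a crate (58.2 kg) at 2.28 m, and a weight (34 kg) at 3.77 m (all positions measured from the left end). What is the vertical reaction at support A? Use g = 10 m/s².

Choose support B as the axis so its reaction then has zero moment arm.
Hanging mass: 34.6 × 10 = 346 N down at 0.959 m → arm 5.201 m, τ = 346 × 5.201 = 1800 N·m counterclockwise.
Crate: 58.2 × 10 = 582 N down at 2.28 m → arm 3.88 m, τ = 582 × 3.88 = 2258 N·m counterclockwise.
Weight: 34 × 10 = 340 N down at 3.77 m → arm 2.39 m, τ = 340 × 2.39 = 812.6 N·m counterclockwise.
Net load moment about support B = 4871 N·m counterclockwise.
Reaction R at support A is upward at 0.428 m, arm 5.732 m → moment R × 5.732 clockwise.
Setting net torque to zero: R × 5.732 = 4871 → R = 850 N.

R_A ≈ 850 N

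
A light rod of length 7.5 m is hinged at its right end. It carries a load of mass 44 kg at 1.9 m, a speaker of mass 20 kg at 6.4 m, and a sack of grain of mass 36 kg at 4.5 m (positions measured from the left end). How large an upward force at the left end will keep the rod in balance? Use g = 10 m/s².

F ≈ 502 N

Taking torques about the right end:
Load: 44 × 10 = 440 N down at 1.9 m → arm 5.6 m, τ = 440 × 5.6 = 2464 N·m counterclockwise.
Speaker: 20 × 10 = 200 N down at 6.4 m → arm 1.1 m, τ = 200 × 1.1 = 220 N·m counterclockwise.
Sack of grain: 36 × 10 = 360 N down at 4.5 m → arm 3 m, τ = 360 × 3 = 1080 N·m counterclockwise.
Net moment of the loads = 3764 N·m counterclockwise.
The upward force F acts at the left end, arm 7.5 m, giving F × 7.5 clockwise.
For rotational equilibrium, F × 7.5 = 3764, so F = 3764 / 7.5 = 502 N.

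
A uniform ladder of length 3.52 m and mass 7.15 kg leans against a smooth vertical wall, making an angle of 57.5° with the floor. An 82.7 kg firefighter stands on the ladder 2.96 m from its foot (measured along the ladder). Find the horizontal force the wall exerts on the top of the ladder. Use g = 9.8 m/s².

N_wall ≈ 456 N

Taking torques about the foot of the ladder:
Ladder weight 7.15×9.8 = 70.07 N acts at 1.76 m along the ladder; its horizontal arm is 1.76·cos57.5° = 0.9456 m → τ = 66.26 N·m clockwise.
Firefighter: 82.7×9.8 = 810.5 N at 2.96 m → arm 1.59 m → τ = 1289 N·m clockwise.
Wall normal N acts horizontally at the top; its moment arm is the height L sinθ = 3.52·sin57.5° = 2.969 m, counterclockwise.
For rotational equilibrium, N × 2.969 = 1355, so N = 456 N.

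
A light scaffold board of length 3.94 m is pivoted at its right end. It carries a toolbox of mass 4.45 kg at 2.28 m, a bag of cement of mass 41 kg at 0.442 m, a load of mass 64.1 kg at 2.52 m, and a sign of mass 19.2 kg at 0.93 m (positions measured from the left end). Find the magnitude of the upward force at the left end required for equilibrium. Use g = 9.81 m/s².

About the right end:
Toolbox: 4.45 × 9.81 = 43.65 N down at 2.28 m → arm 1.66 m, τ = 43.65 × 1.66 = 72.46 N·m counterclockwise.
Bag of cement: 41 × 9.81 = 402.2 N down at 0.442 m → arm 3.498 m, τ = 402.2 × 3.498 = 1407 N·m counterclockwise.
Load: 64.1 × 9.81 = 628.8 N down at 2.52 m → arm 1.42 m, τ = 628.8 × 1.42 = 892.9 N·m counterclockwise.
Sign: 19.2 × 9.81 = 188.4 N down at 0.93 m → arm 3.01 m, τ = 188.4 × 3.01 = 567.1 N·m counterclockwise.
Net moment of the loads = 2939 N·m counterclockwise.
The upward force F acts at the left end, arm 3.94 m, giving F × 3.94 clockwise.
Balancing moments: F × 3.94 = 2939, giving F = 2939 / 3.94 = 746 N.

F ≈ 746 N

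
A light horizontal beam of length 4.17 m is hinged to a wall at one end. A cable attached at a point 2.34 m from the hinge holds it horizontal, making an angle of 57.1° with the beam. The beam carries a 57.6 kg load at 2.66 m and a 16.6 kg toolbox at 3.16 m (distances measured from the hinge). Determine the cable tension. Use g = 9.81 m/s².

T ≈ 1030 N

Choose the hinge as the axis so the unknown hinge reaction has zero arm there.
Load: 57.6 × 9.81 = 565.1 N down at 2.66 m → arm 2.66 m, τ = 565.1 × 2.66 = 1503 N·m clockwise.
Toolbox: 16.6 × 9.81 = 162.8 N down at 3.16 m → arm 3.16 m, τ = 162.8 × 3.16 = 514.4 N·m clockwise.
Total clockwise load moment = 2017 N·m.
The cable tension T acts at 2.34 m; only its component perpendicular to the beam, T sinθ, produces torque. sin 57.1° = 0.8396.
Setting net torque to zero: T × 2.34 × 0.8396 = 2017 → T = 2017 / 1.965 = 1030 N.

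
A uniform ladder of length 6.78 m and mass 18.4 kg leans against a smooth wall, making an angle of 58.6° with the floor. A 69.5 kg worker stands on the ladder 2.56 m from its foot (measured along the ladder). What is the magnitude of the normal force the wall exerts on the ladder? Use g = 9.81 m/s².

Taking torques about the foot of the ladder:
Ladder weight 18.4×9.81 = 180.5 N acts at 3.39 m along the ladder; its horizontal arm is 3.39·cos58.6° = 1.766 m → τ = 318.8 N·m clockwise.
Worker: 69.5×9.81 = 681.8 N at 2.56 m → arm 1.334 m → τ = 909.5 N·m clockwise.
Wall normal N acts horizontally at the top; its moment arm is the height L sinθ = 6.78·sin58.6° = 5.787 m, counterclockwise.
Setting net torque to zero: N × 5.787 = 1228 → N = 212 N.

N_wall ≈ 212 N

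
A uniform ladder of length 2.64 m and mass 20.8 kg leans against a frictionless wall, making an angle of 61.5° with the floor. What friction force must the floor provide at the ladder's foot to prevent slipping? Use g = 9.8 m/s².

f ≈ 55.3 N

About the foot of the ladder:
Ladder weight 20.8×9.8 = 203.8 N acts at 1.32 m along the ladder; its horizontal arm is 1.32·cos61.5° = 0.6298 m → τ = 128.4 N·m clockwise.
Wall normal N acts horizontally at the top; its moment arm is the height L sinθ = 2.64·sin61.5° = 2.32 m, counterclockwise.
Balancing moments: N × 2.32 = 128.4, giving N = 55.3 N.
ΣFx = 0: friction at the foot balances the wall's push, so f = N_wall = 55.3 N.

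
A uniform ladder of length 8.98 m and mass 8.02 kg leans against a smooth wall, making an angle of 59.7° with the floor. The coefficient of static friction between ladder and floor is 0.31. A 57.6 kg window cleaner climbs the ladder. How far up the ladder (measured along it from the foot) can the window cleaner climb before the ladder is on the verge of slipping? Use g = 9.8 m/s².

Taking torques about the foot of the ladder:
Ladder weight 8.02×9.8 = 78.6 N acts at 4.49 m along the ladder; its horizontal arm is 4.49·cos59.7° = 2.265 m → τ = 178 N·m clockwise.
Window cleaner weight 57.6×9.8 = 564.5 N at distance d → arm d·cos59.7° → τ = 564.5·d·0.5045 clockwise.
Wall normal N at the top has arm L sinθ = 7.753 m counterclockwise, so Στ = 0 gives N·7.753 = 178 + 284.8·d.
ΣFy = 0 ⇒ N_floor = 643.1 N, so the maximum friction is μ_s·N_floor = 0.31×643.1 = 199.4 N. ΣFx = 0 ⇒ N_wall = f, so at the slipping point N = 199.4 N.
Substituting: 199.4×7.753 = 178 + 284.8·d ⇒ d = (1546 − 178) / 284.8 = 4.8 m.

d ≈ 4.8 m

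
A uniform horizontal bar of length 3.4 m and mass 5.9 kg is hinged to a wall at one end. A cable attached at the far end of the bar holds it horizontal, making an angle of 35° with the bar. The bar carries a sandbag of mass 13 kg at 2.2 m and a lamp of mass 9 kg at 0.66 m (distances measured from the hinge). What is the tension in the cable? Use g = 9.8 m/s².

Take moments about the hinge.
Beam weight: 5.9 × 9.8 = 57.82 N down at 1.7 m → arm 1.7 m, τ = 57.82 × 1.7 = 98.29 N·m clockwise.
Sandbag: 13 × 9.8 = 127.4 N down at 2.2 m → arm 2.2 m, τ = 127.4 × 2.2 = 280.3 N·m clockwise.
Lamp: 9 × 9.8 = 88.2 N down at 0.66 m → arm 0.66 m, τ = 88.2 × 0.66 = 58.21 N·m clockwise.
Total clockwise load moment = 436.8 N·m.
The cable tension T acts at 3.4 m; only its component perpendicular to the bar, T sinθ, produces torque. sin 35° = 0.5736.
Setting net torque to zero: T × 3.4 × 0.5736 = 436.8 → T = 436.8 / 1.95 = 224 N.

T ≈ 224 N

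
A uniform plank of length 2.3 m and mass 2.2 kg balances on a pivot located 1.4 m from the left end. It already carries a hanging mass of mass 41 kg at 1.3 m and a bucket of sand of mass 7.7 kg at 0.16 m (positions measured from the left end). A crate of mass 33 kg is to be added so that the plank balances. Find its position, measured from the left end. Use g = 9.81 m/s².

x ≈ 1.83 m from the left end

Sum moments about the pivot (at 1.4 m from the left end) (the support reaction has zero arm there).
Beam weight: 2.2 × 9.81 = 21.58 N down at 1.15 m → arm 0.25 m, τ = 21.58 × 0.25 = 5.395 N·m counterclockwise.
Hanging mass: 41 × 9.81 = 402.2 N down at 1.3 m → arm 0.1 m, τ = 402.2 × 0.1 = 40.22 N·m counterclockwise.
Bucket of sand: 7.7 × 9.81 = 75.54 N down at 0.16 m → arm 1.24 m, τ = 75.54 × 1.24 = 93.67 N·m counterclockwise.
Net moment of existing loads = 139.3 N·m counterclockwise.
The crate weighs 33 × 9.81 = 323.7 N and must supply an equal clockwise moment, so its lever arm about the pivot is 139.3 / 323.7 = 0.43 m.
That puts it at 1.4 + 0.43 = 1.83 m from the left end.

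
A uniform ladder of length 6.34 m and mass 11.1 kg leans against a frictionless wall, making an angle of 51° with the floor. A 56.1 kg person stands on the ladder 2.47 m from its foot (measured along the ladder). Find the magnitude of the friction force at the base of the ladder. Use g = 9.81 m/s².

f ≈ 218 N

About the foot of the ladder:
Ladder weight 11.1×9.81 = 108.9 N acts at 3.17 m along the ladder; its horizontal arm is 3.17·cos51° = 1.995 m → τ = 217.3 N·m clockwise.
Person: 56.1×9.81 = 550.3 N at 2.47 m → arm 1.554 m → τ = 855.2 N·m clockwise.
Wall normal N acts horizontally at the top; its moment arm is the height L sinθ = 6.34·sin51° = 4.927 m, counterclockwise.
For rotational equilibrium, N × 4.927 = 1072, so N = 218 N.
ΣFx = 0: friction at the foot balances the wall's push, so f = N_wall = 218 N.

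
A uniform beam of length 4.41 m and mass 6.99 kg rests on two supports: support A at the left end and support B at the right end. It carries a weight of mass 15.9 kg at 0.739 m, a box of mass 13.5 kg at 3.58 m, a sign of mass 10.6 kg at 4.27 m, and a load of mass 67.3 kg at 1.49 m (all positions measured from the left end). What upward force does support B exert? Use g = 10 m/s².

About support A:
Beam weight: 6.99 × 10 = 69.9 N down at 2.205 m → arm 2.205 m, τ = 69.9 × 2.205 = 154.1 N·m clockwise.
Weight: 15.9 × 10 = 159 N down at 0.739 m → arm 0.739 m, τ = 159 × 0.739 = 117.5 N·m clockwise.
Box: 13.5 × 10 = 135 N down at 3.58 m → arm 3.58 m, τ = 135 × 3.58 = 483.3 N·m clockwise.
Sign: 10.6 × 10 = 106 N down at 4.27 m → arm 4.27 m, τ = 106 × 4.27 = 452.6 N·m clockwise.
Load: 67.3 × 10 = 673 N down at 1.49 m → arm 1.49 m, τ = 673 × 1.49 = 1003 N·m clockwise.
Net load moment about support A = 2210 N·m clockwise.
Reaction R at support B is upward at 4.41 m, arm 4.41 m → moment R × 4.41 counterclockwise.
Setting net torque to zero: R × 4.41 = 2210 → R = 501 N.

R_B ≈ 501 N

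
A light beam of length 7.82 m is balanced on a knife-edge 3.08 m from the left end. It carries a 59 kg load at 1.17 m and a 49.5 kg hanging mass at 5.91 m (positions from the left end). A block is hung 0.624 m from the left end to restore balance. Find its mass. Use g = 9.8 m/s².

m ≈ 11.2 kg

About the knife-edge (at 3.08 m from the left end):
Load: 59 × 9.8 = 578.2 N down at 1.17 m → arm 1.91 m, τ = 578.2 × 1.91 = 1104 N·m counterclockwise.
Hanging mass: 49.5 × 9.8 = 485.1 N down at 5.91 m → arm 2.83 m, τ = 485.1 × 2.83 = 1373 N·m clockwise.
Net moment of known loads = 269 N·m clockwise.
An unknown mass m at 0.624 m has arm 2.456 m; its moment is m·g·2.456 counterclockwise.
Balancing moments: m × 9.8 × 2.456 = 269, giving m = 269 / (9.8 × 2.456) = 11.2 kg.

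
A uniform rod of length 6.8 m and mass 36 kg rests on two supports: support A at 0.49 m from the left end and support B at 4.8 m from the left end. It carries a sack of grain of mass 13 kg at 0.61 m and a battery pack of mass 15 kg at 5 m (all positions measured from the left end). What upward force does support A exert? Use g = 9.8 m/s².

Choose support B as the axis so its reaction then has zero moment arm.
Beam weight: 36 × 9.8 = 352.8 N down at 3.4 m → arm 1.4 m, τ = 352.8 × 1.4 = 493.9 N·m counterclockwise.
Sack of grain: 13 × 9.8 = 127.4 N down at 0.61 m → arm 4.19 m, τ = 127.4 × 4.19 = 533.8 N·m counterclockwise.
Battery pack: 15 × 9.8 = 147 N down at 5 m → arm 0.2 m, τ = 147 × 0.2 = 29.4 N·m clockwise.
Net load moment about support B = 998.3 N·m counterclockwise.
Reaction R at support A is upward at 0.49 m, arm 4.31 m → moment R × 4.31 clockwise.
Balancing moments: R × 4.31 = 998.3, giving R = 232 N.

R_A ≈ 232 N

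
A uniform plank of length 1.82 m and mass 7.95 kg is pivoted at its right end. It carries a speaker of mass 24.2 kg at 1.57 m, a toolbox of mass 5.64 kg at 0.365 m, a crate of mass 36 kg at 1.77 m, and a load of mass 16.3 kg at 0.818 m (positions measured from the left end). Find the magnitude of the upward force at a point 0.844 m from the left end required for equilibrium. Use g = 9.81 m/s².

F ≈ 398 N

Take moments about the right end.
Beam weight: 7.95 × 9.81 = 77.99 N down at 0.91 m → arm 0.91 m, τ = 77.99 × 0.91 = 70.97 N·m counterclockwise.
Speaker: 24.2 × 9.81 = 237.4 N down at 1.57 m → arm 0.25 m, τ = 237.4 × 0.25 = 59.35 N·m counterclockwise.
Toolbox: 5.64 × 9.81 = 55.33 N down at 0.365 m → arm 1.455 m, τ = 55.33 × 1.455 = 80.51 N·m counterclockwise.
Crate: 36 × 9.81 = 353.2 N down at 1.77 m → arm 0.05 m, τ = 353.2 × 0.05 = 17.66 N·m counterclockwise.
Load: 16.3 × 9.81 = 159.9 N down at 0.818 m → arm 1.002 m, τ = 159.9 × 1.002 = 160.2 N·m counterclockwise.
Net moment of the loads = 388.7 N·m counterclockwise.
The upward force F acts at a point 0.844 m from the left end, arm 0.976 m, giving F × 0.976 clockwise.
Setting net torque to zero: F × 0.976 = 388.7 → F = 388.7 / 0.976 = 398 N.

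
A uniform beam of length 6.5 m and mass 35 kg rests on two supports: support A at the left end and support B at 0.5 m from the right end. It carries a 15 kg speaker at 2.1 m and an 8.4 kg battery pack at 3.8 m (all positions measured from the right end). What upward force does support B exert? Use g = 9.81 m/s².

Sum moments about support A (its reaction then has zero moment arm).
Beam weight: 35 × 9.81 = 343.4 N down at 3.25 m → arm 3.25 m, τ = 343.4 × 3.25 = 1116 N·m clockwise.
Speaker: 15 × 9.81 = 147.2 N down at 2.1 m → arm 4.4 m, τ = 147.2 × 4.4 = 647.7 N·m clockwise.
Battery pack: 8.4 × 9.81 = 82.4 N down at 3.8 m → arm 2.7 m, τ = 82.4 × 2.7 = 222.5 N·m clockwise.
Net load moment about support A = 1986 N·m clockwise.
Reaction R at support B is upward at 0.5 m, arm 6 m → moment R × 6 counterclockwise.
Balancing moments: R × 6 = 1986, giving R = 331 N.

R_B ≈ 331 N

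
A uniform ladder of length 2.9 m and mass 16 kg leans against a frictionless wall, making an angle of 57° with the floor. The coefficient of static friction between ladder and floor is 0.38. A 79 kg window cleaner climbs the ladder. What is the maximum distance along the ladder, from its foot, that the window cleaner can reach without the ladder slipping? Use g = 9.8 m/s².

Choose the foot of the ladder as the axis so the floor normal and friction both act there and drop out.
Ladder weight 16×9.8 = 156.8 N acts at 1.45 m along the ladder; its horizontal arm is 1.45·cos57° = 0.7897 m → τ = 123.8 N·m clockwise.
Window cleaner weight 79×9.8 = 774.2 N at distance d → arm d·cos57° → τ = 774.2·d·0.5446 clockwise.
Wall normal N at the top has arm L sinθ = 2.432 m counterclockwise, so Στ = 0 gives N·2.432 = 123.8 + 421.6·d.
ΣFy = 0 ⇒ N_floor = 931 N, so the maximum friction is μ_s·N_floor = 0.38×931 = 353.8 N. ΣFx = 0 ⇒ N_wall = f, so at the slipping point N = 353.8 N.
Substituting: 353.8×2.432 = 123.8 + 421.6·d ⇒ d = (860.4 − 123.8) / 421.6 = 1.75 m.

d ≈ 1.75 m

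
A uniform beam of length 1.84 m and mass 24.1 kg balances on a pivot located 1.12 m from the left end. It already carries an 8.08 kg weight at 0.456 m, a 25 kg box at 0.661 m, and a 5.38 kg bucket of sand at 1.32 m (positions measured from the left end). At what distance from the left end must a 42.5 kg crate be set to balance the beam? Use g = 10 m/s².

Sum moments about the pivot (at 1.12 m from the left end) (the support reaction has zero arm there).
Beam weight: 24.1 × 10 = 241 N down at 0.92 m → arm 0.2 m, τ = 241 × 0.2 = 48.2 N·m counterclockwise.
Weight: 8.08 × 10 = 80.8 N down at 0.456 m → arm 0.664 m, τ = 80.8 × 0.664 = 53.65 N·m counterclockwise.
Box: 25 × 10 = 250 N down at 0.661 m → arm 0.459 m, τ = 250 × 0.459 = 114.8 N·m counterclockwise.
Bucket of sand: 5.38 × 10 = 53.8 N down at 1.32 m → arm 0.2 m, τ = 53.8 × 0.2 = 10.76 N·m clockwise.
Net moment of existing loads = 205.9 N·m counterclockwise.
The crate weighs 42.5 × 10 = 425 N and must supply an equal clockwise moment, so its lever arm about the pivot is 205.9 / 425 = 0.484 m.
That puts it at 1.12 + 0.484 = 1.6 m from the left end.

x ≈ 1.6 m from the left end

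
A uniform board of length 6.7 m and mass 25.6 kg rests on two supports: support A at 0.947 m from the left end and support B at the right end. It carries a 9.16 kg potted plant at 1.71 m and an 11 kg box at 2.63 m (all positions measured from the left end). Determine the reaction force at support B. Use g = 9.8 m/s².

R_B ≈ 148 N

Choose support A as the axis so its reaction then has zero moment arm.
Beam weight: 25.6 × 9.8 = 250.9 N down at 3.35 m → arm 2.403 m, τ = 250.9 × 2.403 = 602.9 N·m clockwise.
Potted plant: 9.16 × 9.8 = 89.77 N down at 1.71 m → arm 0.763 m, τ = 89.77 × 0.763 = 68.49 N·m clockwise.
Box: 11 × 9.8 = 107.8 N down at 2.63 m → arm 1.683 m, τ = 107.8 × 1.683 = 181.4 N·m clockwise.
Net load moment about support A = 852.8 N·m clockwise.
Reaction R at support B is upward at 6.7 m, arm 5.753 m → moment R × 5.753 counterclockwise.
Setting net torque to zero: R × 5.753 = 852.8 → R = 148 N.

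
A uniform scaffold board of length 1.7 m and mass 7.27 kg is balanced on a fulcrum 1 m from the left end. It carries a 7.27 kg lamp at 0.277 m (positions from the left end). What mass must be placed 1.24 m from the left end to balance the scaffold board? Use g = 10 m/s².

m ≈ 26.4 kg

Take moments about the fulcrum (at 1 m from the left end).
Beam weight: 7.27 × 10 = 72.7 N down at 0.85 m → arm 0.15 m, τ = 72.7 × 0.15 = 10.9 N·m counterclockwise.
Lamp: 7.27 × 10 = 72.7 N down at 0.277 m → arm 0.723 m, τ = 72.7 × 0.723 = 52.56 N·m counterclockwise.
Net moment of known loads = 63.46 N·m counterclockwise.
An unknown mass m at 1.24 m has arm 0.24 m; its moment is m·g·0.24 clockwise.
Balancing moments: m × 10 × 0.24 = 63.46, giving m = 63.46 / (10 × 0.24) = 26.4 kg.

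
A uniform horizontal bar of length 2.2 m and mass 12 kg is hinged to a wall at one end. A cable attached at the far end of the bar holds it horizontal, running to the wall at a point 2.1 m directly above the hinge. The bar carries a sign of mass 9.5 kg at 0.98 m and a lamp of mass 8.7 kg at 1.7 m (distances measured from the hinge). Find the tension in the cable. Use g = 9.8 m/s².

About the hinge:
Beam weight: 12 × 9.8 = 117.6 N down at 1.1 m → arm 1.1 m, τ = 117.6 × 1.1 = 129.4 N·m clockwise.
Sign: 9.5 × 9.8 = 93.1 N down at 0.98 m → arm 0.98 m, τ = 93.1 × 0.98 = 91.24 N·m clockwise.
Lamp: 8.7 × 9.8 = 85.26 N down at 1.7 m → arm 1.7 m, τ = 85.26 × 1.7 = 144.9 N·m clockwise.
Total clockwise load moment = 365.5 N·m.
The cable tension T acts at 2.2 m; only its component perpendicular to the bar, T sinθ, produces torque. sinθ = h/√(h²+d²) = 2.1/√(2.1²+2.2²) = 0.6905.
Balancing moments: T × 2.2 × 0.6905 = 365.5, giving T = 365.5 / 1.519 = 241 N.

T ≈ 241 N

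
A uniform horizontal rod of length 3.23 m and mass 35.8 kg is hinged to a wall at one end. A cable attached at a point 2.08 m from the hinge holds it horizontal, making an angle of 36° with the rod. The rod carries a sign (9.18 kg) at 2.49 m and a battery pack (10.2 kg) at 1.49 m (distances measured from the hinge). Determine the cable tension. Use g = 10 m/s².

T ≈ 784 N

Sum moments about the hinge (the unknown hinge reaction has zero arm there).
Beam weight: 35.8 × 10 = 358 N down at 1.615 m → arm 1.615 m, τ = 358 × 1.615 = 578.2 N·m clockwise.
Sign: 9.18 × 10 = 91.8 N down at 2.49 m → arm 2.49 m, τ = 91.8 × 2.49 = 228.6 N·m clockwise.
Battery pack: 10.2 × 10 = 102 N down at 1.49 m → arm 1.49 m, τ = 102 × 1.49 = 152 N·m clockwise.
Total clockwise load moment = 958.8 N·m.
The cable tension T acts at 2.08 m; only its component perpendicular to the rod, T sinθ, produces torque. sin 36° = 0.5878.
Balancing moments: T × 2.08 × 0.5878 = 958.8, giving T = 958.8 / 1.223 = 784 N.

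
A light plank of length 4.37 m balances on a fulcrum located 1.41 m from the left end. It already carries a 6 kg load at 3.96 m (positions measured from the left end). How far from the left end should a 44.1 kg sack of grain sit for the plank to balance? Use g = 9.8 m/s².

x ≈ 1.06 m from the left end

Choose the fulcrum (at 1.41 m from the left end) as the axis so the support reaction has zero arm there.
Load: 6 × 9.8 = 58.8 N down at 3.96 m → arm 2.55 m, τ = 58.8 × 2.55 = 149.9 N·m clockwise.
Net moment of existing loads = 149.9 N·m clockwise.
The sack of grain weighs 44.1 × 9.8 = 432.2 N and must supply an equal counterclockwise moment, so its lever arm about the fulcrum is 149.9 / 432.2 = 0.347 m.
That puts it at 1.41 − 0.347 = 1.06 m from the left end.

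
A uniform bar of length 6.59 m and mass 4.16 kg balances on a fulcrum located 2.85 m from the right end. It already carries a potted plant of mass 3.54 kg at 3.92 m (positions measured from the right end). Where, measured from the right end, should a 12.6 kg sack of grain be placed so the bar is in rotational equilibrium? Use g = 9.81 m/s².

x ≈ 2.4 m from the right end

Taking torques about the fulcrum (at 2.85 m from the right end):
Beam weight: 4.16 × 9.81 = 40.81 N down at 3.295 m → arm 0.445 m, τ = 40.81 × 0.445 = 18.16 N·m counterclockwise.
Potted plant: 3.54 × 9.81 = 34.73 N down at 3.92 m → arm 1.07 m, τ = 34.73 × 1.07 = 37.16 N·m counterclockwise.
Net moment of existing loads = 55.32 N·m counterclockwise.
The sack of grain weighs 12.6 × 9.81 = 123.6 N and must supply an equal clockwise moment, so its lever arm about the fulcrum is 55.32 / 123.6 = 0.448 m.
That puts it at 2.85 − 0.448 = 2.4 m from the right end.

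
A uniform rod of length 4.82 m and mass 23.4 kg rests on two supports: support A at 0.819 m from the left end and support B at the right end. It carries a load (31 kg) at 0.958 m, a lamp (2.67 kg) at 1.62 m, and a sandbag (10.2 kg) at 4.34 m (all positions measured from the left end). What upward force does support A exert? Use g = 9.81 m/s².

R_A ≈ 465 N

Sum moments about support B (its reaction then has zero moment arm).
Beam weight: 23.4 × 9.81 = 229.6 N down at 2.41 m → arm 2.41 m, τ = 229.6 × 2.41 = 553.3 N·m counterclockwise.
Load: 31 × 9.81 = 304.1 N down at 0.958 m → arm 3.862 m, τ = 304.1 × 3.862 = 1174 N·m counterclockwise.
Lamp: 2.67 × 9.81 = 26.19 N down at 1.62 m → arm 3.2 m, τ = 26.19 × 3.2 = 83.81 N·m counterclockwise.
Sandbag: 10.2 × 9.81 = 100.1 N down at 4.34 m → arm 0.48 m, τ = 100.1 × 0.48 = 48.05 N·m counterclockwise.
Net load moment about support B = 1859 N·m counterclockwise.
Reaction R at support A is upward at 0.819 m, arm 4.001 m → moment R × 4.001 clockwise.
Setting net torque to zero: R × 4.001 = 1859 → R = 465 N.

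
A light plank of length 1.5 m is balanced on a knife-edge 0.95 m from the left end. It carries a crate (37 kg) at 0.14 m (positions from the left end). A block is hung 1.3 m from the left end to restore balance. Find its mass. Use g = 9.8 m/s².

Taking torques about the knife-edge (at 0.95 m from the left end):
Crate: 37 × 9.8 = 362.6 N down at 0.14 m → arm 0.81 m, τ = 362.6 × 0.81 = 293.7 N·m counterclockwise.
Net moment of known loads = 293.7 N·m counterclockwise.
An unknown mass m at 1.3 m has arm 0.35 m; its moment is m·g·0.35 clockwise.
For rotational equilibrium, m × 9.8 × 0.35 = 293.7, so m = 293.7 / (9.8 × 0.35) = 85.6 kg.

m ≈ 85.6 kg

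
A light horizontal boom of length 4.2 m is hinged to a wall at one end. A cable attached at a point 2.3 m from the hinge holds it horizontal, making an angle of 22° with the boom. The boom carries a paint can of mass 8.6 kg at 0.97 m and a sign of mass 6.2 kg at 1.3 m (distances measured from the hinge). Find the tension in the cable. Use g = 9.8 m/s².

Sum moments about the hinge (the unknown hinge reaction has zero arm there).
Paint can: 8.6 × 9.8 = 84.28 N down at 0.97 m → arm 0.97 m, τ = 84.28 × 0.97 = 81.75 N·m clockwise.
Sign: 6.2 × 9.8 = 60.76 N down at 1.3 m → arm 1.3 m, τ = 60.76 × 1.3 = 78.99 N·m clockwise.
Total clockwise load moment = 160.7 N·m.
The cable tension T acts at 2.3 m; only its component perpendicular to the boom, T sinθ, produces torque. sin 22° = 0.3746.
For rotational equilibrium, T × 2.3 × 0.3746 = 160.7, so T = 160.7 / 0.8616 = 187 N.

T ≈ 187 N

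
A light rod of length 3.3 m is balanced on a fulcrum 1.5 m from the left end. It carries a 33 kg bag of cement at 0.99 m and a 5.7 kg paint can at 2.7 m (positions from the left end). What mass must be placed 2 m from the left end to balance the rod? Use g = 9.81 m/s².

m ≈ 20 kg

Choose the fulcrum (at 1.5 m from the left end) as the axis so the support reaction has zero arm there.
Bag of cement: 33 × 9.81 = 323.7 N down at 0.99 m → arm 0.51 m, τ = 323.7 × 0.51 = 165.1 N·m counterclockwise.
Paint can: 5.7 × 9.81 = 55.92 N down at 2.7 m → arm 1.2 m, τ = 55.92 × 1.2 = 67.1 N·m clockwise.
Net moment of known loads = 98 N·m counterclockwise.
An unknown mass m at 2 m has arm 0.5 m; its moment is m·g·0.5 clockwise.
Στ = 0 ⇒ m × 9.81 × 0.5 = 98 ⇒ m = 98 / (9.81 × 0.5) = 20 kg.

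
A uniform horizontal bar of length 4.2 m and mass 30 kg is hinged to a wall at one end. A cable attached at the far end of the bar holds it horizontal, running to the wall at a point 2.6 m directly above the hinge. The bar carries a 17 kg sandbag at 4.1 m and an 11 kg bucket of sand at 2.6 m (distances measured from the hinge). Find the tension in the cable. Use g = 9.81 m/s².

Choose the hinge as the axis so the unknown hinge reaction has zero arm there.
Beam weight: 30 × 9.81 = 294.3 N down at 2.1 m → arm 2.1 m, τ = 294.3 × 2.1 = 618 N·m clockwise.
Sandbag: 17 × 9.81 = 166.8 N down at 4.1 m → arm 4.1 m, τ = 166.8 × 4.1 = 683.9 N·m clockwise.
Bucket of sand: 11 × 9.81 = 107.9 N down at 2.6 m → arm 2.6 m, τ = 107.9 × 2.6 = 280.5 N·m clockwise.
Total clockwise load moment = 1582 N·m.
The cable tension T acts at 4.2 m; only its component perpendicular to the bar, T sinθ, produces torque. sinθ = h/√(h²+d²) = 2.6/√(2.6²+4.2²) = 0.5264.
Setting net torque to zero: T × 4.2 × 0.5264 = 1582 → T = 1582 / 2.211 = 716 N.

T ≈ 716 N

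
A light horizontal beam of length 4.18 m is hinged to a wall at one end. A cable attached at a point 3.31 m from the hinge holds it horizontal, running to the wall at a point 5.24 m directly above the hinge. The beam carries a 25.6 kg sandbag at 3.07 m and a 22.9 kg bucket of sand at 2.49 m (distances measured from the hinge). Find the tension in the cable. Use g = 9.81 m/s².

T ≈ 475 N

Sum moments about the hinge (the unknown hinge reaction has zero arm there).
Sandbag: 25.6 × 9.81 = 251.1 N down at 3.07 m → arm 3.07 m, τ = 251.1 × 3.07 = 770.9 N·m clockwise.
Bucket of sand: 22.9 × 9.81 = 224.6 N down at 2.49 m → arm 2.49 m, τ = 224.6 × 2.49 = 559.3 N·m clockwise.
Total clockwise load moment = 1330 N·m.
The cable tension T acts at 3.31 m; only its component perpendicular to the beam, T sinθ, produces torque. sinθ = h/√(h²+d²) = 5.24/√(5.24²+3.31²) = 0.8455.
Στ = 0 ⇒ T × 3.31 × 0.8455 = 1330 ⇒ T = 1330 / 2.799 = 475 N.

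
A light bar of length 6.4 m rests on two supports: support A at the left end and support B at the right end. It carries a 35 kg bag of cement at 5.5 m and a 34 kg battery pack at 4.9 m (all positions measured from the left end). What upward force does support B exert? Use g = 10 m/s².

R_B ≈ 561 N

Take moments about support A.
Bag of cement: 35 × 10 = 350 N down at 5.5 m → arm 5.5 m, τ = 350 × 5.5 = 1925 N·m clockwise.
Battery pack: 34 × 10 = 340 N down at 4.9 m → arm 4.9 m, τ = 340 × 4.9 = 1666 N·m clockwise.
Net load moment about support A = 3591 N·m clockwise.
Reaction R at support B is upward at 6.4 m, arm 6.4 m → moment R × 6.4 counterclockwise.
Setting net torque to zero: R × 6.4 = 3591 → R = 561 N.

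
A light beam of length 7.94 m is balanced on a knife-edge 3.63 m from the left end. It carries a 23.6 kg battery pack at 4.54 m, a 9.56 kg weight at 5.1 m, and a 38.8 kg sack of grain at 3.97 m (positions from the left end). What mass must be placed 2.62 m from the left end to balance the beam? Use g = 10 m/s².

m ≈ 48.2 kg

Choose the knife-edge (at 3.63 m from the left end) as the axis so the support reaction has zero arm there.
Battery pack: 23.6 × 10 = 236 N down at 4.54 m → arm 0.91 m, τ = 236 × 0.91 = 214.8 N·m clockwise.
Weight: 9.56 × 10 = 95.6 N down at 5.1 m → arm 1.47 m, τ = 95.6 × 1.47 = 140.5 N·m clockwise.
Sack of grain: 38.8 × 10 = 388 N down at 3.97 m → arm 0.34 m, τ = 388 × 0.34 = 131.9 N·m clockwise.
Net moment of known loads = 487.2 N·m clockwise.
An unknown mass m at 2.62 m has arm 1.01 m; its moment is m·g·1.01 counterclockwise.
Balancing moments: m × 10 × 1.01 = 487.2, giving m = 487.2 / (10 × 1.01) = 48.2 kg.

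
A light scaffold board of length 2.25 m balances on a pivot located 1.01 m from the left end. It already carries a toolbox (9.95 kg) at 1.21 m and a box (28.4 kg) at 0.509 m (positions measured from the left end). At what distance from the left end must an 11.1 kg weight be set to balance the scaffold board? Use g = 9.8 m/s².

Sum moments about the pivot (at 1.01 m from the left end) (the support reaction has zero arm there).
Toolbox: 9.95 × 9.8 = 97.51 N down at 1.21 m → arm 0.2 m, τ = 97.51 × 0.2 = 19.5 N·m clockwise.
Box: 28.4 × 9.8 = 278.3 N down at 0.509 m → arm 0.501 m, τ = 278.3 × 0.501 = 139.4 N·m counterclockwise.
Net moment of existing loads = 119.9 N·m counterclockwise.
The weight weighs 11.1 × 9.8 = 108.8 N and must supply an equal clockwise moment, so its lever arm about the pivot is 119.9 / 108.8 = 1.1 m.
That puts it at 1.01 + 1.1 = 2.11 m from the left end.

x ≈ 2.11 m from the left end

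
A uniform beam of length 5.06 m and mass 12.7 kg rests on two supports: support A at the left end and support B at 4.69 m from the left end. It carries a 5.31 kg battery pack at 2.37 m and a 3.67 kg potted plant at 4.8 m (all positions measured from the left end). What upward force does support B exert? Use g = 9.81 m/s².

About support A:
Beam weight: 12.7 × 9.81 = 124.6 N down at 2.53 m → arm 2.53 m, τ = 124.6 × 2.53 = 315.2 N·m clockwise.
Battery pack: 5.31 × 9.81 = 52.09 N down at 2.37 m → arm 2.37 m, τ = 52.09 × 2.37 = 123.5 N·m clockwise.
Potted plant: 3.67 × 9.81 = 36 N down at 4.8 m → arm 4.8 m, τ = 36 × 4.8 = 172.8 N·m clockwise.
Net load moment about support A = 611.5 N·m clockwise.
Reaction R at support B is upward at 4.69 m, arm 4.69 m → moment R × 4.69 counterclockwise.
Balancing moments: R × 4.69 = 611.5, giving R = 130 N.

R_B ≈ 130 N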